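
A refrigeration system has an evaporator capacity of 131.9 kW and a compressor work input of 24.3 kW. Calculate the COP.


COP = Q_evap / W
COP = 131.9 / 24.3
COP = 5.428

5.428


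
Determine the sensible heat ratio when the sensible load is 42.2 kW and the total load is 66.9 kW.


SHR = Q_sensible / Q_total
SHR = 42.2 / 66.9
SHR = 0.631

0.631


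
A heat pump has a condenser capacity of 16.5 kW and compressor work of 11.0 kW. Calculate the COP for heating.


COP_hp = Q_cond / W
COP_hp = 16.5 / 11.0
COP_hp = 1.5

1.5


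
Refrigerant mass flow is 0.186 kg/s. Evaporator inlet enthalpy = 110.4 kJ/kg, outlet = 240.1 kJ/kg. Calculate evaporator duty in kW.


dh = 240.1 - 110.4 = 129.7 kJ/kg
Q_evap = m_dot * dh = 0.186 * 129.7
Q_evap = 24.12 kW

24.12


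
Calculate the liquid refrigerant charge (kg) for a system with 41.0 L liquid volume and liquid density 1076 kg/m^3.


Charge = V * rho / 1000
Charge = 41.0 * 1076 / 1000
Charge = 44.12 kg

44.12


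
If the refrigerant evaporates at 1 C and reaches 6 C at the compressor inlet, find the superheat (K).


Superheat = T_suction - T_evap
Superheat = 6 - (1)
Superheat = 5 K

5


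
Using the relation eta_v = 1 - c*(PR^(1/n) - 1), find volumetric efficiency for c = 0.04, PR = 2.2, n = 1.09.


PR^(1/n) = 2.2^(1/1.09) = 2.06133819
eta_v = 1 - 0.04 * (2.06133819 - 1)
eta_v = 0.9575

0.9575


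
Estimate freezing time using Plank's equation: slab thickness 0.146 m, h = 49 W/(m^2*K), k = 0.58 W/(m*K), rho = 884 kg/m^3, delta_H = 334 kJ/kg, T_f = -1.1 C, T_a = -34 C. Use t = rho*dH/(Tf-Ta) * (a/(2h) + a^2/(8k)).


dT = -1.1 - (-34) = 32.9 K
term1 = a/(2h) = 0.146/(2*49) = 0.001489795918
term2 = a^2/(8k) = 0.146^2/(8*0.58) = 0.004593965517
t = rho*dH*1000/dT * (term1 + term2)
t = 884*334*1000/32.9 * (0.001489795918 + 0.004593965517)
t = 54598 s

54598


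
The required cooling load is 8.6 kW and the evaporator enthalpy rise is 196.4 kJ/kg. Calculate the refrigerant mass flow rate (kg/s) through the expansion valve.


m_dot = Q / dh
m_dot = 8.6 / 196.4
m_dot = 0.0438 kg/s

0.0438


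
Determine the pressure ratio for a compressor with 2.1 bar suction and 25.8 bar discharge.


PR = P_high / P_low
PR = 25.8 / 2.1
PR = 12.286

12.286


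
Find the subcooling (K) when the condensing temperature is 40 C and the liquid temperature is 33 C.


Subcooling = T_cond - T_liquid
Subcooling = 40 - 33
Subcooling = 7 K

7


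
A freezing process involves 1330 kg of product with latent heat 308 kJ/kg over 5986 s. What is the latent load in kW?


Q_lat = m * h_fg / t
Q_lat = 1330 * 308 / 5986
Q_lat = 68.43 kW

68.43


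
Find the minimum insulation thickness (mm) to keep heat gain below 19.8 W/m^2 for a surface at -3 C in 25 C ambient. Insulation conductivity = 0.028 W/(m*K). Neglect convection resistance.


dT = 25 - (-3) = 28 K
thickness = k * dT / q_max * 1000
thickness = 0.028 * 28 / 19.8 * 1000
thickness = 39.6 mm

39.6


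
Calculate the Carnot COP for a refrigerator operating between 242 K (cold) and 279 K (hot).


dT = 279 - 242 = 37 K
COP_carnot = T_cold / dT = 242 / 37
COP_carnot = 6.541

6.541


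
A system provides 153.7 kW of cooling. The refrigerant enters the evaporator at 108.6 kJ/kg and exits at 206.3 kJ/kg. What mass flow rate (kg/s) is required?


dh = 206.3 - 108.6 = 97.7 kJ/kg
m_dot = Q / dh = 153.7 / 97.7 = 1.5732 kg/s

1.5732


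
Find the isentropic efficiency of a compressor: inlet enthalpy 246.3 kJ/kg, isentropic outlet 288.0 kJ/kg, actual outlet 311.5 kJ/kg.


dh_ideal = 288.0 - 246.3 = 41.7 kJ/kg
dh_actual = 311.5 - 246.3 = 65.2 kJ/kg
eta_s = dh_ideal / dh_actual = 41.7 / 65.2
eta_s = 0.6396

0.6396


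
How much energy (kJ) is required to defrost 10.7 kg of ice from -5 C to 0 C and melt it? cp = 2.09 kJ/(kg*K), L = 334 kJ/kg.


Sensible heat = cp * dT = 2.09 * 5 = 10.45 kJ/kg
Total per kg = 10.45 + 334 = 344.45 kJ/kg
Q = m * total = 10.7 * 344.45
Q = 3685.6 kJ

3685.6


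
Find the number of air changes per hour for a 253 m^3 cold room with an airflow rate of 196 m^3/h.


ACH = flow / volume
ACH = 196 / 253
ACH = 0.775

0.775


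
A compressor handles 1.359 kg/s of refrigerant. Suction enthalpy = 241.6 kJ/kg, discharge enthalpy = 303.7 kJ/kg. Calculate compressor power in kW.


dh = 303.7 - 241.6 = 62.1 kJ/kg
W = m_dot * dh = 1.359 * 62.1 = 84.39 kW

84.39


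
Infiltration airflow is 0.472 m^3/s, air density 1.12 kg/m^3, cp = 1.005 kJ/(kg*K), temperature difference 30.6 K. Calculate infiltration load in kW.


Q = V_dot * rho * cp * dT
Q = 0.472 * 1.12 * 1.005 * 30.6
Q = 16.257 kW

16.257


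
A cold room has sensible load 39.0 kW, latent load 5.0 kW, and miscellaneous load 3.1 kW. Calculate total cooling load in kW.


Q_total = Q_s + Q_l + Q_misc
Q_total = 39.0 + 5.0 + 3.1
Q_total = 47.1 kW

47.1


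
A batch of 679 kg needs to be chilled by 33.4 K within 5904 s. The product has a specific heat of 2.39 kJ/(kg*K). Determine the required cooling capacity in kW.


Q = m * cp * dT / t
Q = 679 * 2.39 * 33.4 / 5904
Q = 9.181 kW

9.181


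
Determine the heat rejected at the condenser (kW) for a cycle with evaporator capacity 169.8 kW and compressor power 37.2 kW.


Q_cond = Q_evap + W
Q_cond = 169.8 + 37.2
Q_cond = 207.0 kW

207.0


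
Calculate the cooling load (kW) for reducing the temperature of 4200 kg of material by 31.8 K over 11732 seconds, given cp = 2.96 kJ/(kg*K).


Q = m * cp * dT / t
Q = 4200 * 2.96 * 31.8 / 11732
Q = 33.697 kW

33.697


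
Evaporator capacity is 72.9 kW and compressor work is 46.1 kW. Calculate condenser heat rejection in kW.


Q_cond = Q_evap + W
Q_cond = 72.9 + 46.1
Q_cond = 119.0 kW

119.0


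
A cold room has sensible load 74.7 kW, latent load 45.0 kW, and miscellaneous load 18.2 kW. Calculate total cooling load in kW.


Q_total = Q_s + Q_l + Q_misc
Q_total = 74.7 + 45.0 + 18.2
Q_total = 137.9 kW

137.9


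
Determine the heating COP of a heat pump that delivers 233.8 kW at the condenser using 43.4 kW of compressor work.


COP_hp = Q_cond / W
COP_hp = 233.8 / 43.4
COP_hp = 5.387

5.387


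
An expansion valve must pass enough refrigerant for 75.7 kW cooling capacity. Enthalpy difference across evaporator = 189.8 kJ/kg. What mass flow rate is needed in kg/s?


m_dot = Q / dh
m_dot = 75.7 / 189.8
m_dot = 0.3988 kg/s

0.3988


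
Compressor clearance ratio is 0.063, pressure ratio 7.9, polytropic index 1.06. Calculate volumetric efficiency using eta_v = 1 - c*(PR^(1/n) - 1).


PR^(1/n) = 7.9^(1/1.06) = 7.02777762
eta_v = 1 - 0.063 * (7.02777762 - 1)
eta_v = 0.6203

0.6203


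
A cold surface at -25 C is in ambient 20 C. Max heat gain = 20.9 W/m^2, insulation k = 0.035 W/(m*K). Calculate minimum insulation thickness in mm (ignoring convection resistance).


dT = 20 - (-25) = 45 K
thickness = k * dT / q_max * 1000
thickness = 0.035 * 45 / 20.9 * 1000
thickness = 75.4 mm

75.4


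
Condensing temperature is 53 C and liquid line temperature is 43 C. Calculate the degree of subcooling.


Subcooling = T_cond - T_liquid
Subcooling = 53 - 43
Subcooling = 10 K

10


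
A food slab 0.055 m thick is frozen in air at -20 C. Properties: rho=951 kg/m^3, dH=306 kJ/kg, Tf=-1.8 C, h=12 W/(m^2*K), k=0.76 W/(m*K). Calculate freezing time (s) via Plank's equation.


dT = -1.8 - (-20) = 18.2 K
term1 = a/(2h) = 0.055/(2*12) = 0.002291666667
term2 = a^2/(8k) = 0.055^2/(8*0.76) = 0.0004975328947
t = rho*dH*1000/dT * (term1 + term2)
t = 951*306*1000/18.2 * (0.002291666667 + 0.0004975328947)
t = 44597 s

44597


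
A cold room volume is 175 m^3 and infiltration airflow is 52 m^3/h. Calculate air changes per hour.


ACH = flow / volume
ACH = 52 / 175
ACH = 0.297

0.297


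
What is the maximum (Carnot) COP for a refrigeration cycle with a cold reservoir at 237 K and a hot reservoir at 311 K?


dT = 311 - 237 = 74 K
COP_carnot = T_cold / dT = 237 / 74
COP_carnot = 3.203

3.203


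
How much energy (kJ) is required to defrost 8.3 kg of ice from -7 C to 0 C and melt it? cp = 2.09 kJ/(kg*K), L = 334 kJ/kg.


Sensible heat = cp * dT = 2.09 * 7 = 14.63 kJ/kg
Total per kg = 14.63 + 334 = 348.63 kJ/kg
Q = m * total = 8.3 * 348.63
Q = 2893.6 kJ

2893.6


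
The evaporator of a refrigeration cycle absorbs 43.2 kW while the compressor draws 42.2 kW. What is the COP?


COP = Q_evap / W
COP = 43.2 / 42.2
COP = 1.024

1.024


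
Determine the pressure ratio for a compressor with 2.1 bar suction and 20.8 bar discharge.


PR = P_high / P_low
PR = 20.8 / 2.1
PR = 9.905

9.905


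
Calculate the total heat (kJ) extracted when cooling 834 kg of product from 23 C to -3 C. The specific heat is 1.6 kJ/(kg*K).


dT = 23 - (-3) = 26 K
Q = m * cp * dT = 834 * 1.6 * 26
Q = 34694 kJ

34694


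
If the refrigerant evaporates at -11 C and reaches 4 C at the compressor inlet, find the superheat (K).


Superheat = T_suction - T_evap
Superheat = 4 - (-11)
Superheat = 15 K

15


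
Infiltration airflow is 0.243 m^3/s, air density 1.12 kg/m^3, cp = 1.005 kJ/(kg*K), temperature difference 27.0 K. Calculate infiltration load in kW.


Q = V_dot * rho * cp * dT
Q = 0.243 * 1.12 * 1.005 * 27.0
Q = 7.385 kW

7.385


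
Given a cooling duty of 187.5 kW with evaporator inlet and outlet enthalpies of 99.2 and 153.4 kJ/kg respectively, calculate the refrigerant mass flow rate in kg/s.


dh = 153.4 - 99.2 = 54.2 kJ/kg
m_dot = Q / dh = 187.5 / 54.2 = 3.4594 kg/s

3.4594


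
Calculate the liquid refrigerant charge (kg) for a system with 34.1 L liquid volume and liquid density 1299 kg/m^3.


Charge = V * rho / 1000
Charge = 34.1 * 1299 / 1000
Charge = 44.3 kg

44.3


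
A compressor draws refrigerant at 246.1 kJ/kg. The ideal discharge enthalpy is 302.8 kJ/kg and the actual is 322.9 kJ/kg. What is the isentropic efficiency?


dh_ideal = 302.8 - 246.1 = 56.7 kJ/kg
dh_actual = 322.9 - 246.1 = 76.8 kJ/kg
eta_s = dh_ideal / dh_actual = 56.7 / 76.8
eta_s = 0.7383

0.7383


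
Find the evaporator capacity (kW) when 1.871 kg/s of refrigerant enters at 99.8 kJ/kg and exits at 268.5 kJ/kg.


dh = 268.5 - 99.8 = 168.7 kJ/kg
Q_evap = m_dot * dh = 1.871 * 168.7
Q_evap = 315.64 kW

315.64


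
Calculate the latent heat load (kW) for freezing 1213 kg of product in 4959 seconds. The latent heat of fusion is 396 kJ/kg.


Q_lat = m * h_fg / t
Q_lat = 1213 * 396 / 4959
Q_lat = 96.86 kW

96.86


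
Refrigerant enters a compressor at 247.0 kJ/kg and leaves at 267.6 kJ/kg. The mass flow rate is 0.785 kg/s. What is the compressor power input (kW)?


dh = 267.6 - 247.0 = 20.6 kJ/kg
W = m_dot * dh = 0.785 * 20.6 = 16.17 kW

16.17


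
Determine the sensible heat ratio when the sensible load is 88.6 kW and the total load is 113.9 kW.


SHR = Q_sensible / Q_total
SHR = 88.6 / 113.9
SHR = 0.778

0.778


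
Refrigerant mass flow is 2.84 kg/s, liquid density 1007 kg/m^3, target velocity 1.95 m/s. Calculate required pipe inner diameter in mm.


A = m_dot / (rho * v) = 2.84 / (1007 * 1.95) = 0.001446286253 m^2
d = sqrt(4*A/pi) * 1000
d = 42.9 mm

42.9


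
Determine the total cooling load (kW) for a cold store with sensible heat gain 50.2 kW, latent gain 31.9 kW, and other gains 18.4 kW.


Q_total = Q_s + Q_l + Q_misc
Q_total = 50.2 + 31.9 + 18.4
Q_total = 100.5 kW

100.5


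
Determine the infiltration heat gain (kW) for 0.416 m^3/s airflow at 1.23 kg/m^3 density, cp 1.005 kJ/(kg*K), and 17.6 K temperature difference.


Q = V_dot * rho * cp * dT
Q = 0.416 * 1.23 * 1.005 * 17.6
Q = 9.051 kW

9.051


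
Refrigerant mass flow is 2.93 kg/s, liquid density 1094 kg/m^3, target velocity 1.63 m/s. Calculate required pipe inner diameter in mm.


A = m_dot / (rho * v) = 2.93 / (1094 * 1.63) = 0.001643095075 m^2
d = sqrt(4*A/pi) * 1000
d = 45.7 mm

45.7


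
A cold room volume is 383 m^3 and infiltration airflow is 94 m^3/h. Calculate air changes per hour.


ACH = flow / volume
ACH = 94 / 383
ACH = 0.245

0.245


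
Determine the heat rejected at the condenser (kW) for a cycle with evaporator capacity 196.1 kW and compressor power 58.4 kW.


Q_cond = Q_evap + W
Q_cond = 196.1 + 58.4
Q_cond = 254.5 kW

254.5


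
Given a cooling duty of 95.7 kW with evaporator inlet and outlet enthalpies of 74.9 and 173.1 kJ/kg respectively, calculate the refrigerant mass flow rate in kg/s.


dh = 173.1 - 74.9 = 98.2 kJ/kg
m_dot = Q / dh = 95.7 / 98.2 = 0.9745 kg/s

0.9745


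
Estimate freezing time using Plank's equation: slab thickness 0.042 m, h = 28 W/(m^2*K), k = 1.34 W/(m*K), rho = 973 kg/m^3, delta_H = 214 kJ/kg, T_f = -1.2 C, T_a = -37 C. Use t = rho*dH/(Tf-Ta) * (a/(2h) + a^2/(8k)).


dT = -1.2 - (-37) = 35.8 K
term1 = a/(2h) = 0.042/(2*28) = 0.00075
term2 = a^2/(8k) = 0.042^2/(8*1.34) = 0.0001645522388
t = rho*dH*1000/dT * (term1 + term2)
t = 973*214*1000/35.8 * (0.00075 + 0.0001645522388)
t = 5319 s

5319


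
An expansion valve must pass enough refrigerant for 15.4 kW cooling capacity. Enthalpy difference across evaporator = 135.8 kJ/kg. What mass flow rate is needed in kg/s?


m_dot = Q / dh
m_dot = 15.4 / 135.8
m_dot = 0.1134 kg/s

0.1134


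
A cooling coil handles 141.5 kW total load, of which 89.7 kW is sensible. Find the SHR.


SHR = Q_sensible / Q_total
SHR = 89.7 / 141.5
SHR = 0.634

0.634


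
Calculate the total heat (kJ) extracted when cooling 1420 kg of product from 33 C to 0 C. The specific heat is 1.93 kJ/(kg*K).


dT = 33 - (0) = 33 K
Q = m * cp * dT = 1420 * 1.93 * 33
Q = 90440 kJ

90440


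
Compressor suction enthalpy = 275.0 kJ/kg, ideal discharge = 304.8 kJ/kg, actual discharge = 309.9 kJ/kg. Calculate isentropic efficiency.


dh_ideal = 304.8 - 275.0 = 29.8 kJ/kg
dh_actual = 309.9 - 275.0 = 34.9 kJ/kg
eta_s = dh_ideal / dh_actual = 29.8 / 34.9
eta_s = 0.8539

0.8539


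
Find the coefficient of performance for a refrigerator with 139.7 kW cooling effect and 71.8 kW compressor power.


COP = Q_evap / W
COP = 139.7 / 71.8
COP = 1.946

1.946


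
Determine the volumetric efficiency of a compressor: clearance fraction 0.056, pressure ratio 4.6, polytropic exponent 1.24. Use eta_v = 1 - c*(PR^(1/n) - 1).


PR^(1/n) = 4.6^(1/1.24) = 3.42359294
eta_v = 1 - 0.056 * (3.42359294 - 1)
eta_v = 0.8643

0.8643


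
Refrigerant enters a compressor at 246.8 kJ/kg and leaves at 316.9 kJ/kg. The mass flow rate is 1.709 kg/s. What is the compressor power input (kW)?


dh = 316.9 - 246.8 = 70.1 kJ/kg
W = m_dot * dh = 1.709 * 70.1 = 119.8 kW

119.8


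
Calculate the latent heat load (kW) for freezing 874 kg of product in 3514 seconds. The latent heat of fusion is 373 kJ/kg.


Q_lat = m * h_fg / t
Q_lat = 874 * 373 / 3514
Q_lat = 92.77 kW

92.77


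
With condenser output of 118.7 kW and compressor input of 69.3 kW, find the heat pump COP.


COP_hp = Q_cond / W
COP_hp = 118.7 / 69.3
COP_hp = 1.713

1.713


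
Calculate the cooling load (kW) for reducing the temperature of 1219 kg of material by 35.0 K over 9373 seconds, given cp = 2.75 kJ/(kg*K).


Q = m * cp * dT / t
Q = 1219 * 2.75 * 35.0 / 9373
Q = 12.518 kW

12.518


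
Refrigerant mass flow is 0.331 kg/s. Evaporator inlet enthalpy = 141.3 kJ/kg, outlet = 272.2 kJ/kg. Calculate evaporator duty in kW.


dh = 272.2 - 141.3 = 130.9 kJ/kg
Q_evap = m_dot * dh = 0.331 * 130.9
Q_evap = 43.33 kW

43.33


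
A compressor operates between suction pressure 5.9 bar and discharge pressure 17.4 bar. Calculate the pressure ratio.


PR = P_high / P_low
PR = 17.4 / 5.9
PR = 2.949

2.949


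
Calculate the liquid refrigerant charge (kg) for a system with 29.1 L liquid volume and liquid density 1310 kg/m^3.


Charge = V * rho / 1000
Charge = 29.1 * 1310 / 1000
Charge = 38.12 kg

38.12


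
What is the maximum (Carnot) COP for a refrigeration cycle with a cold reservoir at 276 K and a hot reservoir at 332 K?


dT = 332 - 276 = 56 K
COP_carnot = T_cold / dT = 276 / 56
COP_carnot = 4.929

4.929


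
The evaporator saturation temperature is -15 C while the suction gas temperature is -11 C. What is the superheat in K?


Superheat = T_suction - T_evap
Superheat = -11 - (-15)
Superheat = 4 K

4


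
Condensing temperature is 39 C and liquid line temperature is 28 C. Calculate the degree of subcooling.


Subcooling = T_cond - T_liquid
Subcooling = 39 - 28
Subcooling = 11 K

11


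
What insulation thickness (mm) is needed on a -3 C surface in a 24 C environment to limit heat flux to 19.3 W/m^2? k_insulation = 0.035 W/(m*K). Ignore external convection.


dT = 24 - (-3) = 27 K
thickness = k * dT / q_max * 1000
thickness = 0.035 * 27 / 19.3 * 1000
thickness = 49.0 mm

49.0


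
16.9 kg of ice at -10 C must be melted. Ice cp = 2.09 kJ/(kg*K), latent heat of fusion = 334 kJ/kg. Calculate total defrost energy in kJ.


Sensible heat = cp * dT = 2.09 * 10 = 20.9 kJ/kg
Total per kg = 20.9 + 334 = 354.9 kJ/kg
Q = m * total = 16.9 * 354.9
Q = 5997.8 kJ

5997.8


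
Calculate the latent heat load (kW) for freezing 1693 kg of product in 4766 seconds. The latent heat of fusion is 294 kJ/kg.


Q_lat = m * h_fg / t
Q_lat = 1693 * 294 / 4766
Q_lat = 104.44 kW

104.44


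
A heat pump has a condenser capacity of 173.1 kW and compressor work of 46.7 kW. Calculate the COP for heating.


COP_hp = Q_cond / W
COP_hp = 173.1 / 46.7
COP_hp = 3.707

3.707


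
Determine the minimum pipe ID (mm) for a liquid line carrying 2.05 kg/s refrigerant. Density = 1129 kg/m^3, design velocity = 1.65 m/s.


A = m_dot / (rho * v) = 2.05 / (1129 * 1.65) = 0.001100464342 m^2
d = sqrt(4*A/pi) * 1000
d = 37.4 mm

37.4


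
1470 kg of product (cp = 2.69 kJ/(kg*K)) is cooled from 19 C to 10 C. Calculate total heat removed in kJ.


dT = 19 - (10) = 9 K
Q = m * cp * dT = 1470 * 2.69 * 9
Q = 35589 kJ

35589


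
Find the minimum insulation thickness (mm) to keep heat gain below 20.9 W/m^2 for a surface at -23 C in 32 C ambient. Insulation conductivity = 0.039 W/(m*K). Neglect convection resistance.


dT = 32 - (-23) = 55 K
thickness = k * dT / q_max * 1000
thickness = 0.039 * 55 / 20.9 * 1000
thickness = 102.6 mm

102.6


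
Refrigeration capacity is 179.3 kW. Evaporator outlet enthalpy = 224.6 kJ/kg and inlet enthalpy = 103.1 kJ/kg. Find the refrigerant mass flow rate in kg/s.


dh = 224.6 - 103.1 = 121.5 kJ/kg
m_dot = Q / dh = 179.3 / 121.5 = 1.4757 kg/s

1.4757


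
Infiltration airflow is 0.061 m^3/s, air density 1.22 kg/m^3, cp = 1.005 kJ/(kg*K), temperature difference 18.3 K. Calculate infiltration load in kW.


Q = V_dot * rho * cp * dT
Q = 0.061 * 1.22 * 1.005 * 18.3
Q = 1.369 kW

1.369


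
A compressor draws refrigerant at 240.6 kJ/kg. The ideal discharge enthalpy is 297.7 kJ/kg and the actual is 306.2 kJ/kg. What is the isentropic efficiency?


dh_ideal = 297.7 - 240.6 = 57.1 kJ/kg
dh_actual = 306.2 - 240.6 = 65.6 kJ/kg
eta_s = dh_ideal / dh_actual = 57.1 / 65.6
eta_s = 0.8704

0.8704


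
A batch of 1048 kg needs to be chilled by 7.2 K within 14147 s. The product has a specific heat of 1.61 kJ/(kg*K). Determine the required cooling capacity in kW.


Q = m * cp * dT / t
Q = 1048 * 1.61 * 7.2 / 14147
Q = 0.859 kW

0.859


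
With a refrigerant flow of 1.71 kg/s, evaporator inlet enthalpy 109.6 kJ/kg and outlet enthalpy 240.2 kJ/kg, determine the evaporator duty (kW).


dh = 240.2 - 109.6 = 130.6 kJ/kg
Q_evap = m_dot * dh = 1.71 * 130.6
Q_evap = 223.33 kW

223.33


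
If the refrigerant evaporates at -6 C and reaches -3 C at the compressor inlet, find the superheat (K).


Superheat = T_suction - T_evap
Superheat = -3 - (-6)
Superheat = 3 K

3


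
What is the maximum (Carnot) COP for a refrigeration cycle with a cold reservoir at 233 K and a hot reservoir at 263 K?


dT = 263 - 233 = 30 K
COP_carnot = T_cold / dT = 233 / 30
COP_carnot = 7.767

7.767


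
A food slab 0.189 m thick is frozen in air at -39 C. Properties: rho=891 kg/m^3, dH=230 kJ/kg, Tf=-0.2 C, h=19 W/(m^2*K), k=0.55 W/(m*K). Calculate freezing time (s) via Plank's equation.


dT = -0.2 - (-39) = 38.8 K
term1 = a/(2h) = 0.189/(2*19) = 0.004973684211
term2 = a^2/(8k) = 0.189^2/(8*0.55) = 0.008118409091
t = rho*dH*1000/dT * (term1 + term2)
t = 891*230*1000/38.8 * (0.004973684211 + 0.008118409091)
t = 69149 s

69149


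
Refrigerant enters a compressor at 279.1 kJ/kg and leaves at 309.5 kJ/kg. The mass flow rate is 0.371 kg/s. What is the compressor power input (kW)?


dh = 309.5 - 279.1 = 30.4 kJ/kg
W = m_dot * dh = 0.371 * 30.4 = 11.28 kW

11.28


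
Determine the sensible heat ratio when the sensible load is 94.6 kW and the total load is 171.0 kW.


SHR = Q_sensible / Q_total
SHR = 94.6 / 171.0
SHR = 0.553

0.553


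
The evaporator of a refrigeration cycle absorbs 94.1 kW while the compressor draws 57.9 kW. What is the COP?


COP = Q_evap / W
COP = 94.1 / 57.9
COP = 1.625

1.625


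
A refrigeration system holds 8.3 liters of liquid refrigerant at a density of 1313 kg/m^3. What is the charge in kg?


Charge = V * rho / 1000
Charge = 8.3 * 1313 / 1000
Charge = 10.9 kg

10.9


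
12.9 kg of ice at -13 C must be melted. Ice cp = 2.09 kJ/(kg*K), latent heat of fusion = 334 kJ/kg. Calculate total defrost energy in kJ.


Sensible heat = cp * dT = 2.09 * 13 = 27.17 kJ/kg
Total per kg = 27.17 + 334 = 361.17 kJ/kg
Q = m * total = 12.9 * 361.17
Q = 4659.1 kJ

4659.1


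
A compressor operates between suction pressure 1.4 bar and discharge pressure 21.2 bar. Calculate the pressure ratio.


PR = P_high / P_low
PR = 21.2 / 1.4
PR = 15.143

15.143


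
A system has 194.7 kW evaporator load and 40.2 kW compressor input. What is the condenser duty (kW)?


Q_cond = Q_evap + W
Q_cond = 194.7 + 40.2
Q_cond = 234.9 kW

234.9


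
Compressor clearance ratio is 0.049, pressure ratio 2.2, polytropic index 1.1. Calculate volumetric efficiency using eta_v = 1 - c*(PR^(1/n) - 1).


PR^(1/n) = 2.2^(1/1.1) = 2.04782738
eta_v = 1 - 0.049 * (2.04782738 - 1)
eta_v = 0.9487

0.9487


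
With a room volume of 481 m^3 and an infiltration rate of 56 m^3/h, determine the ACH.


ACH = flow / volume
ACH = 56 / 481
ACH = 0.116

0.116


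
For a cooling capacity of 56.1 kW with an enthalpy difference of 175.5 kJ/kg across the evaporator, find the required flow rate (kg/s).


m_dot = Q / dh
m_dot = 56.1 / 175.5
m_dot = 0.3197 kg/s

0.3197


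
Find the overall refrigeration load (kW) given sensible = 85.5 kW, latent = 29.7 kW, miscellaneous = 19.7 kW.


Q_total = Q_s + Q_l + Q_misc
Q_total = 85.5 + 29.7 + 19.7
Q_total = 134.9 kW

134.9


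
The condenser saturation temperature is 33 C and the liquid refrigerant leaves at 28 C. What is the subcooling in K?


Subcooling = T_cond - T_liquid
Subcooling = 33 - 28
Subcooling = 5 K

5


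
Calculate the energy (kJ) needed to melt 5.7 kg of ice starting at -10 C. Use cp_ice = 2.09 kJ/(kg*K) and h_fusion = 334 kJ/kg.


Sensible heat = cp * dT = 2.09 * 10 = 20.9 kJ/kg
Total per kg = 20.9 + 334 = 354.9 kJ/kg
Q = m * total = 5.7 * 354.9
Q = 2022.9 kJ

2022.9


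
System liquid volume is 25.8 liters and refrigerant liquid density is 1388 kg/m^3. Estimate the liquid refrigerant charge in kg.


Charge = V * rho / 1000
Charge = 25.8 * 1388 / 1000
Charge = 35.81 kg

35.81


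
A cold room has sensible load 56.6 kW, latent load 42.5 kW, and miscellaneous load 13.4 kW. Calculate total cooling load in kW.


Q_total = Q_s + Q_l + Q_misc
Q_total = 56.6 + 42.5 + 13.4
Q_total = 112.5 kW

112.5


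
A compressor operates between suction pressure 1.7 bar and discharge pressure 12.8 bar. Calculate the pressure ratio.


PR = P_high / P_low
PR = 12.8 / 1.7
PR = 7.529

7.529


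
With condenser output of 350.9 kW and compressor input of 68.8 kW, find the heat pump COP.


COP_hp = Q_cond / W
COP_hp = 350.9 / 68.8
COP_hp = 5.1

5.1


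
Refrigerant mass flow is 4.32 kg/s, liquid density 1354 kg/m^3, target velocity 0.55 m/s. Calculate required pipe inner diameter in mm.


A = m_dot / (rho * v) = 4.32 / (1354 * 0.55) = 0.005800993689 m^2
d = sqrt(4*A/pi) * 1000
d = 85.9 mm

85.9


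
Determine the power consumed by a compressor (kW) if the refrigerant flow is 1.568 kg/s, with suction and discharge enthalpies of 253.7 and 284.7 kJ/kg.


dh = 284.7 - 253.7 = 31.0 kJ/kg
W = m_dot * dh = 1.568 * 31.0 = 48.61 kW

48.61


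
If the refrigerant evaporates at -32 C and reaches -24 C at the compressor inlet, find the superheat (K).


Superheat = T_suction - T_evap
Superheat = -24 - (-32)
Superheat = 8 K

8


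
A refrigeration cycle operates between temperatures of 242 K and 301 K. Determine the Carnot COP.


dT = 301 - 242 = 59 K
COP_carnot = T_cold / dT = 242 / 59
COP_carnot = 4.102

4.102


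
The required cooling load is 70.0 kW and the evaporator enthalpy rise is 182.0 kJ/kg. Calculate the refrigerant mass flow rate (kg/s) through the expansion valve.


m_dot = Q / dh
m_dot = 70.0 / 182.0
m_dot = 0.3846 kg/s

0.3846


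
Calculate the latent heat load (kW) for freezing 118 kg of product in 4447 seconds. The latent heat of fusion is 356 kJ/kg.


Q_lat = m * h_fg / t
Q_lat = 118 * 356 / 4447
Q_lat = 9.45 kW

9.45


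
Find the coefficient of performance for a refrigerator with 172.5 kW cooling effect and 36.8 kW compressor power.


COP = Q_evap / W
COP = 172.5 / 36.8
COP = 4.688

4.688


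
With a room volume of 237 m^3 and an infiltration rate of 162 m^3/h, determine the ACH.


ACH = flow / volume
ACH = 162 / 237
ACH = 0.684

0.684


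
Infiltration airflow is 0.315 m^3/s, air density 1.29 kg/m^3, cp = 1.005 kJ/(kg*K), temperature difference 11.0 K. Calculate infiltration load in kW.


Q = V_dot * rho * cp * dT
Q = 0.315 * 1.29 * 1.005 * 11.0
Q = 4.492 kW

4.492


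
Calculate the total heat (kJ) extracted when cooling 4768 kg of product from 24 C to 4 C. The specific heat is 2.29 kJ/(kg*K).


dT = 24 - (4) = 20 K
Q = m * cp * dT = 4768 * 2.29 * 20
Q = 218374 kJ

218374


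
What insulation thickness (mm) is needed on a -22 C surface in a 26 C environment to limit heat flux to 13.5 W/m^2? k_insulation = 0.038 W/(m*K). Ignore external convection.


dT = 26 - (-22) = 48 K
thickness = k * dT / q_max * 1000
thickness = 0.038 * 48 / 13.5 * 1000
thickness = 135.1 mm

135.1


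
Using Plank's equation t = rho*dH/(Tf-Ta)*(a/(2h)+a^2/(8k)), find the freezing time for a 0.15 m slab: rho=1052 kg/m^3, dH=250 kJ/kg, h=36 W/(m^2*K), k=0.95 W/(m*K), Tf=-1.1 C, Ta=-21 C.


dT = -1.1 - (-21) = 19.9 K
term1 = a/(2h) = 0.15/(2*36) = 0.002083333333
term2 = a^2/(8k) = 0.15^2/(8*0.95) = 0.002960526316
t = rho*dH*1000/dT * (term1 + term2)
t = 1052*250*1000/19.9 * (0.002083333333 + 0.002960526316)
t = 66660 s

66660


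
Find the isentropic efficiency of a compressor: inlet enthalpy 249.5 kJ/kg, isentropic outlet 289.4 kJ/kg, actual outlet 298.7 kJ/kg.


dh_ideal = 289.4 - 249.5 = 39.9 kJ/kg
dh_actual = 298.7 - 249.5 = 49.2 kJ/kg
eta_s = dh_ideal / dh_actual = 39.9 / 49.2
eta_s = 0.811

0.811


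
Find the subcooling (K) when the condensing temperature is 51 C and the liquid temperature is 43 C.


Subcooling = T_cond - T_liquid
Subcooling = 51 - 43
Subcooling = 8 K

8


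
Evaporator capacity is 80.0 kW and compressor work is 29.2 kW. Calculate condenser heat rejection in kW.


Q_cond = Q_evap + W
Q_cond = 80.0 + 29.2
Q_cond = 109.2 kW

109.2


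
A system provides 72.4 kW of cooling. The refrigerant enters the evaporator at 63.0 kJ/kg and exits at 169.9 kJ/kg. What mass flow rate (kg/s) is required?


dh = 169.9 - 63.0 = 106.9 kJ/kg
m_dot = Q / dh = 72.4 / 106.9 = 0.6773 kg/s

0.6773


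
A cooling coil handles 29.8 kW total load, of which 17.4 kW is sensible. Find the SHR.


SHR = Q_sensible / Q_total
SHR = 17.4 / 29.8
SHR = 0.584

0.584


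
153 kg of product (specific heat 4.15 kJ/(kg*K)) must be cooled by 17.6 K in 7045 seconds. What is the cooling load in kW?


Q = m * cp * dT / t
Q = 153 * 4.15 * 17.6 / 7045
Q = 1.586 kW

1.586


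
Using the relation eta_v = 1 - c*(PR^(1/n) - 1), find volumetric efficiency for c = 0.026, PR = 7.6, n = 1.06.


PR^(1/n) = 7.6^(1/1.06) = 6.77573199
eta_v = 1 - 0.026 * (6.77573199 - 1)
eta_v = 0.8498

0.8498


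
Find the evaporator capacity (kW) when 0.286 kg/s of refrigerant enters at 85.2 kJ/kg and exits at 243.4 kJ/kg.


dh = 243.4 - 85.2 = 158.2 kJ/kg
Q_evap = m_dot * dh = 0.286 * 158.2
Q_evap = 45.25 kW

45.25


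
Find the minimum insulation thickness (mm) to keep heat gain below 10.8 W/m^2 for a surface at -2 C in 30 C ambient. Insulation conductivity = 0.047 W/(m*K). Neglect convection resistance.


dT = 30 - (-2) = 32 K
thickness = k * dT / q_max * 1000
thickness = 0.047 * 32 / 10.8 * 1000
thickness = 139.3 mm

139.3


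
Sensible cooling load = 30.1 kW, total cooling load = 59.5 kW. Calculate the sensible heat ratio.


SHR = Q_sensible / Q_total
SHR = 30.1 / 59.5
SHR = 0.506

0.506


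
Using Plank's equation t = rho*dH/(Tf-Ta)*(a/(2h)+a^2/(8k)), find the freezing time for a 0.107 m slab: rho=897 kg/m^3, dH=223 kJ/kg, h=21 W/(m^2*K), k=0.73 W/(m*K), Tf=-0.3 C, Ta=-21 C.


dT = -0.3 - (-21) = 20.7 K
term1 = a/(2h) = 0.107/(2*21) = 0.002547619048
term2 = a^2/(8k) = 0.107^2/(8*0.73) = 0.001960445205
t = rho*dH*1000/dT * (term1 + term2)
t = 897*223*1000/20.7 * (0.002547619048 + 0.001960445205)
t = 43563 s

43563


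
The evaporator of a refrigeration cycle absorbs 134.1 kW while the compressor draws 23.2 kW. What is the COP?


COP = Q_evap / W
COP = 134.1 / 23.2
COP = 5.78

5.78


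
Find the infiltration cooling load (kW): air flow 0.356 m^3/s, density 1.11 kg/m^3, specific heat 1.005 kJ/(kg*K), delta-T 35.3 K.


Q = V_dot * rho * cp * dT
Q = 0.356 * 1.11 * 1.005 * 35.3
Q = 14.019 kW

14.019


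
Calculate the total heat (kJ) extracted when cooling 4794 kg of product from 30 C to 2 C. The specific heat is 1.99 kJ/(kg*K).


dT = 30 - (2) = 28 K
Q = m * cp * dT = 4794 * 1.99 * 28
Q = 267122 kJ

267122


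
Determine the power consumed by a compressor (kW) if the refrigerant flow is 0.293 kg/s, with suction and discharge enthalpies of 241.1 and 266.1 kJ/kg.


dh = 266.1 - 241.1 = 25.0 kJ/kg
W = m_dot * dh = 0.293 * 25.0 = 7.33 kW

7.33


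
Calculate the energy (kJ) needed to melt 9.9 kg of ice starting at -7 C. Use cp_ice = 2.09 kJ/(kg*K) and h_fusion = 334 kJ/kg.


Sensible heat = cp * dT = 2.09 * 7 = 14.63 kJ/kg
Total per kg = 14.63 + 334 = 348.63 kJ/kg
Q = m * total = 9.9 * 348.63
Q = 3451.4 kJ

3451.4


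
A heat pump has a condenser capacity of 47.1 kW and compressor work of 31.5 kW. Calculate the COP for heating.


COP_hp = Q_cond / W
COP_hp = 47.1 / 31.5
COP_hp = 1.495

1.495


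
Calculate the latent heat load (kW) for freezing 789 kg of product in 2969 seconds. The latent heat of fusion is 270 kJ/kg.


Q_lat = m * h_fg / t
Q_lat = 789 * 270 / 2969
Q_lat = 71.75 kW

71.75


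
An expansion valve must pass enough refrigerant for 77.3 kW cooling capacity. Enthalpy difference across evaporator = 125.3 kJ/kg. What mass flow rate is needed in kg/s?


m_dot = Q / dh
m_dot = 77.3 / 125.3
m_dot = 0.6169 kg/s

0.6169


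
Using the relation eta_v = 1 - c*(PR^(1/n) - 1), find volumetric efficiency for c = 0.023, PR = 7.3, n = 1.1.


PR^(1/n) = 7.3^(1/1.1) = 6.09310923
eta_v = 1 - 0.023 * (6.09310923 - 1)
eta_v = 0.8829

0.8829


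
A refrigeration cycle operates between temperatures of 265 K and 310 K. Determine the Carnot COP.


dT = 310 - 265 = 45 K
COP_carnot = T_cold / dT = 265 / 45
COP_carnot = 5.889

5.889


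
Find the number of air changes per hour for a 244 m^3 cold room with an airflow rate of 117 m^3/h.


ACH = flow / volume
ACH = 117 / 244
ACH = 0.48

0.48


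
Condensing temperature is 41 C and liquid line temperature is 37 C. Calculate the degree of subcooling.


Subcooling = T_cond - T_liquid
Subcooling = 41 - 37
Subcooling = 4 K

4


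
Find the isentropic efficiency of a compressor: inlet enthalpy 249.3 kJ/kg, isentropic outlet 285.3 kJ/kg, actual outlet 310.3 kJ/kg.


dh_ideal = 285.3 - 249.3 = 36.0 kJ/kg
dh_actual = 310.3 - 249.3 = 61.0 kJ/kg
eta_s = dh_ideal / dh_actual = 36.0 / 61.0
eta_s = 0.5902

0.5902


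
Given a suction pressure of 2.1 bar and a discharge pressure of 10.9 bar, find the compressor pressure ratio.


PR = P_high / P_low
PR = 10.9 / 2.1
PR = 5.19

5.19


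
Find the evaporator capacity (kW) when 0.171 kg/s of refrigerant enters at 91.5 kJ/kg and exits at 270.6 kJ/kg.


dh = 270.6 - 91.5 = 179.1 kJ/kg
Q_evap = m_dot * dh = 0.171 * 179.1
Q_evap = 30.63 kW

30.63


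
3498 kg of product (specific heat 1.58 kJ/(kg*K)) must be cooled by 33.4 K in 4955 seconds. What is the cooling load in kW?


Q = m * cp * dT / t
Q = 3498 * 1.58 * 33.4 / 4955
Q = 37.255 kW

37.255


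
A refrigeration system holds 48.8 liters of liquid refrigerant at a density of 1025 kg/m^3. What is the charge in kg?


Charge = V * rho / 1000
Charge = 48.8 * 1025 / 1000
Charge = 50.02 kg

50.02


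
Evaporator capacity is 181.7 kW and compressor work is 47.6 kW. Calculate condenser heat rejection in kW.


Q_cond = Q_evap + W
Q_cond = 181.7 + 47.6
Q_cond = 229.3 kW

229.3


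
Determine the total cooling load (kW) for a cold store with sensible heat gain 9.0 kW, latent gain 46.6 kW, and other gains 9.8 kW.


Q_total = Q_s + Q_l + Q_misc
Q_total = 9.0 + 46.6 + 9.8
Q_total = 65.4 kW

65.4


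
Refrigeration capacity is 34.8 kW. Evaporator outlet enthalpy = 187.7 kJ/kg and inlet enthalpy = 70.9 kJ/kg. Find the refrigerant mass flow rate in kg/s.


dh = 187.7 - 70.9 = 116.8 kJ/kg
m_dot = Q / dh = 34.8 / 116.8 = 0.2979 kg/s

0.2979


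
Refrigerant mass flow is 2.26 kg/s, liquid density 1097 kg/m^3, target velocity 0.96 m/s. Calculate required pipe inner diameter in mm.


A = m_dot / (rho * v) = 2.26 / (1097 * 0.96) = 0.002146004254 m^2
d = sqrt(4*A/pi) * 1000
d = 52.3 mm

52.3


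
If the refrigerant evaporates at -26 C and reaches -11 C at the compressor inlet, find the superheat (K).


Superheat = T_suction - T_evap
Superheat = -11 - (-26)
Superheat = 15 K

15


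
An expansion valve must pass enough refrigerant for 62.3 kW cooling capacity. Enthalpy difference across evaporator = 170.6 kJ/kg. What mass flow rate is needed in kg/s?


m_dot = Q / dh
m_dot = 62.3 / 170.6
m_dot = 0.3652 kg/s

0.3652


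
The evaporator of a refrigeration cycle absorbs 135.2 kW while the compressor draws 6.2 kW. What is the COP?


COP = Q_evap / W
COP = 135.2 / 6.2
COP = 21.806

21.806


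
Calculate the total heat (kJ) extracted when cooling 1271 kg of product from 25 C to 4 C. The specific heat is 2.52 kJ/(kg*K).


dT = 25 - (4) = 21 K
Q = m * cp * dT = 1271 * 2.52 * 21
Q = 67261 kJ

67261


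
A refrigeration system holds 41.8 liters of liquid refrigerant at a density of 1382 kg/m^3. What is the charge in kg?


Charge = V * rho / 1000
Charge = 41.8 * 1382 / 1000
Charge = 57.77 kg

57.77


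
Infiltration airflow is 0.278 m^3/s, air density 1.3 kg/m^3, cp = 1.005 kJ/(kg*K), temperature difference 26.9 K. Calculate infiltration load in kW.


Q = V_dot * rho * cp * dT
Q = 0.278 * 1.3 * 1.005 * 26.9
Q = 9.77 kW

9.77


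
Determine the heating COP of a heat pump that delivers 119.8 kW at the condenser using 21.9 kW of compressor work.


COP_hp = Q_cond / W
COP_hp = 119.8 / 21.9
COP_hp = 5.47

5.47


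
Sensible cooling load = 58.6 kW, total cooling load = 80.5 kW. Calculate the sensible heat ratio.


SHR = Q_sensible / Q_total
SHR = 58.6 / 80.5
SHR = 0.728

0.728


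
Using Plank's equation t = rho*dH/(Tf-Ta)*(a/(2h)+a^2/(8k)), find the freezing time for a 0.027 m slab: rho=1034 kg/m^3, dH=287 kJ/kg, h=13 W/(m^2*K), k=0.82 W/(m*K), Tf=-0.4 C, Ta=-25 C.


dT = -0.4 - (-25) = 24.6 K
term1 = a/(2h) = 0.027/(2*13) = 0.001038461538
term2 = a^2/(8k) = 0.027^2/(8*0.82) = 0.0001111280488
t = rho*dH*1000/dT * (term1 + term2)
t = 1034*287*1000/24.6 * (0.001038461538 + 0.0001111280488)
t = 13868 s

13868


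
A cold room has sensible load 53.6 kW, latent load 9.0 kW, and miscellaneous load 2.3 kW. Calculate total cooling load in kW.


Q_total = Q_s + Q_l + Q_misc
Q_total = 53.6 + 9.0 + 2.3
Q_total = 64.9 kW

64.9


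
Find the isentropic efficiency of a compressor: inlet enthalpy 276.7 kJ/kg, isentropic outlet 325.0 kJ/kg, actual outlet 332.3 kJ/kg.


dh_ideal = 325.0 - 276.7 = 48.3 kJ/kg
dh_actual = 332.3 - 276.7 = 55.6 kJ/kg
eta_s = dh_ideal / dh_actual = 48.3 / 55.6
eta_s = 0.8687

0.8687


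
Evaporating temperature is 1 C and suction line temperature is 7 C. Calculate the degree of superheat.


Superheat = T_suction - T_evap
Superheat = 7 - (1)
Superheat = 6 K

6


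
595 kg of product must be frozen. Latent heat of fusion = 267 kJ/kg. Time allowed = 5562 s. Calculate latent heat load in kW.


Q_lat = m * h_fg / t
Q_lat = 595 * 267 / 5562
Q_lat = 28.56 kW

28.56


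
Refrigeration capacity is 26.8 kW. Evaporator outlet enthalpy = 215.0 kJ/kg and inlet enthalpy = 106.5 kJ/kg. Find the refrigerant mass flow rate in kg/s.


dh = 215.0 - 106.5 = 108.5 kJ/kg
m_dot = Q / dh = 26.8 / 108.5 = 0.247 kg/s

0.247


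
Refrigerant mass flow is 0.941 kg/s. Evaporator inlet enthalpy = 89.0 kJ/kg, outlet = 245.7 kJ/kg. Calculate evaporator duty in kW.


dh = 245.7 - 89.0 = 156.7 kJ/kg
Q_evap = m_dot * dh = 0.941 * 156.7
Q_evap = 147.45 kW

147.45


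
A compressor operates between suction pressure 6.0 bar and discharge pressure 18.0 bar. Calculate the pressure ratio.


PR = P_high / P_low
PR = 18.0 / 6.0
PR = 3.0

3.0


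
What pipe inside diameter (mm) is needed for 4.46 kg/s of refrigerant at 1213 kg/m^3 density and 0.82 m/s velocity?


A = m_dot / (rho * v) = 4.46 / (1213 * 0.82) = 0.004483944262 m^2
d = sqrt(4*A/pi) * 1000
d = 75.6 mm

75.6


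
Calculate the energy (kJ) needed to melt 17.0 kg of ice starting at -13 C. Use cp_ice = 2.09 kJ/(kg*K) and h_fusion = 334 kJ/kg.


Sensible heat = cp * dT = 2.09 * 13 = 27.17 kJ/kg
Total per kg = 27.17 + 334 = 361.17 kJ/kg
Q = m * total = 17.0 * 361.17
Q = 6139.9 kJ

6139.9


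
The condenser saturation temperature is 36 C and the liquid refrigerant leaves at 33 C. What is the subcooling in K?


Subcooling = T_cond - T_liquid
Subcooling = 36 - 33
Subcooling = 3 K

3


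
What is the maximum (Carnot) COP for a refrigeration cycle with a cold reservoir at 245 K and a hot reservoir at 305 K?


dT = 305 - 245 = 60 K
COP_carnot = T_cold / dT = 245 / 60
COP_carnot = 4.083

4.083


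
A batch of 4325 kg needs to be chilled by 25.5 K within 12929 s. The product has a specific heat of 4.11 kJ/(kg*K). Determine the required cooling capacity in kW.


Q = m * cp * dT / t
Q = 4325 * 4.11 * 25.5 / 12929
Q = 35.059 kW

35.059


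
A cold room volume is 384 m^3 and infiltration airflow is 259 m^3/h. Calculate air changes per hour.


ACH = flow / volume
ACH = 259 / 384
ACH = 0.674

0.674


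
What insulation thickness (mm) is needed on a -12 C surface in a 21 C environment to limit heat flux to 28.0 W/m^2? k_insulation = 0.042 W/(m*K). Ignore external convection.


dT = 21 - (-12) = 33 K
thickness = k * dT / q_max * 1000
thickness = 0.042 * 33 / 28.0 * 1000
thickness = 49.5 mm

49.5


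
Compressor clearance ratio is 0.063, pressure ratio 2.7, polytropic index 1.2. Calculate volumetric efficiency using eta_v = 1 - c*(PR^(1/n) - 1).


PR^(1/n) = 2.7^(1/1.2) = 2.28807262
eta_v = 1 - 0.063 * (2.28807262 - 1)
eta_v = 0.9189

0.9189


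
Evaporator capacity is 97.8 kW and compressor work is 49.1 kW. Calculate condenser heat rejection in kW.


Q_cond = Q_evap + W
Q_cond = 97.8 + 49.1
Q_cond = 146.9 kW

146.9
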